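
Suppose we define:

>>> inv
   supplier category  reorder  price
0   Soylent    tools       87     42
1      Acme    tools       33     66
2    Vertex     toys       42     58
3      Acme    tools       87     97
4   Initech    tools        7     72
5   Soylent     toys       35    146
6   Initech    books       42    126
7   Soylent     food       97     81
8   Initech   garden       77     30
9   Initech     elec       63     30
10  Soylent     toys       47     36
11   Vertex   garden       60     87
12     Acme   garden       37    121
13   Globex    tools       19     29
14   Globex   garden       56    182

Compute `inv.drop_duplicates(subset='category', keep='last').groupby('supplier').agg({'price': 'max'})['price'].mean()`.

drop duplicate category (keep=last):
   supplier category  reorder  price
6   Initech    books       42    126
7   Soylent     food       97     81
9   Initech     elec       63     30
10  Soylent     toys       47     36
13   Globex    tools       19     29
14   Globex   garden       56    182
group by supplier, max of price:
          price
supplier       
Globex      182
Initech     126
Soylent      81
Reading off the mean of column 'price', we get 129.666666667.

129.666666667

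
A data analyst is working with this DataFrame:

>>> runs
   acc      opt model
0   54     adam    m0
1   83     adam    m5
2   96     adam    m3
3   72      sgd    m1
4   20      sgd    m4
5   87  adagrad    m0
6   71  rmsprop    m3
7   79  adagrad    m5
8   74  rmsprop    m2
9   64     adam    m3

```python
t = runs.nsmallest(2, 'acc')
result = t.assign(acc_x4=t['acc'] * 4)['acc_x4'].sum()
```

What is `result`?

take 2 rows with smallest acc:
   acc   opt model
4   20   sgd    m4
0   54  adam    m0
add column acc_x4 = t['acc'] * 4:
   acc   opt model  acc_x4
4   20   sgd    m4      80
0   54  adam    m0     216

296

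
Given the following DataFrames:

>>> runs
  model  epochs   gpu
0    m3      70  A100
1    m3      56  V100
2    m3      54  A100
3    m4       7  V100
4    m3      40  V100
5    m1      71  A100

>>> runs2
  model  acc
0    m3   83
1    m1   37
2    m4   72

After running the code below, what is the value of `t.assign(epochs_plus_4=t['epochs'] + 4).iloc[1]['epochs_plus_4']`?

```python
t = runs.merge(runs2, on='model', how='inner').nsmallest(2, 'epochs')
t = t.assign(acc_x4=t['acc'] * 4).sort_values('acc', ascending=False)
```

merge on 'model' (how='inner') → 6 rows:
  model  epochs   gpu  acc
0    m3      70  A100   83
1    m3      56  V100   83
2    m3      54  A100   83
3    m4       7  V100   72
4    m3      40  V100   83
5    m1      71  A100   37
take 2 rows with smallest epochs:
  model  epochs   gpu  acc
3    m4       7  V100   72
4    m3      40  V100   83
add column acc_x4 = t['acc'] * 4:
  model  epochs   gpu  acc  acc_x4
3    m4       7  V100   72     288
4    m3      40  V100   83     332
sort by acc descending:
  model  epochs   gpu  acc  acc_x4
4    m3      40  V100   83     332
3    m4       7  V100   72     288
add column epochs_plus_4 = t['epochs'] + 4:
  model  epochs   gpu  acc  acc_x4  epochs_plus_4
4    m3      40  V100   83     332             44
3    m4       7  V100   72     288             11

11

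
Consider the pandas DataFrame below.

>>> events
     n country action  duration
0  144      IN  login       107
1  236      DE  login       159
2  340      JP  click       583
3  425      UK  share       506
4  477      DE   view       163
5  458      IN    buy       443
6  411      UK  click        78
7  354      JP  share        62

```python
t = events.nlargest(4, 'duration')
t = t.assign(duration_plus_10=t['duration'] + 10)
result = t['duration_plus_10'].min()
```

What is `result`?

173

take 4 rows with largest duration:
     n country action  duration
2  340      JP  click       583
3  425      UK  share       506
5  458      IN    buy       443
4  477      DE   view       163
add column duration_plus_10 = t['duration'] + 10:
     n country action  duration  duration_plus_10
2  340      JP  click       583               593
3  425      UK  share       506               516
5  458      IN    buy       443               453
4  477      DE   view       163               173
Reading off the min of column 'duration_plus_10', we get 173.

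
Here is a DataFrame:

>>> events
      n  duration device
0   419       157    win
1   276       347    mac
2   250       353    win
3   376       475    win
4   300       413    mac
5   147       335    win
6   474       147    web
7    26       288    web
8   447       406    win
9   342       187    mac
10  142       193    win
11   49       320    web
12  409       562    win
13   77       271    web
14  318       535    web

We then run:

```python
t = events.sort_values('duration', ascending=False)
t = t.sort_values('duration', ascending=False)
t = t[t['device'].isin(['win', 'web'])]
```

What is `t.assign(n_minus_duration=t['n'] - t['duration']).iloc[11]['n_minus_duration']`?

327

sort by duration descending:
      n  duration device
12  409       562    win
14  318       535    web
3   376       475    win
4   300       413    mac
8   447       406    win
2   250       353    win
1   276       347    mac
5   147       335    win
11   49       320    web
7    26       288    web
13   77       271    web
10  142       193    win
9   342       187    mac
0   419       157    win
6   474       147    web
sort by duration descending:
      n  duration device
12  409       562    win
14  318       535    web
3   376       475    win
4   300       413    mac
8   447       406    win
2   250       353    win
1   276       347    mac
5   147       335    win
11   49       320    web
7    26       288    web
13   77       271    web
10  142       193    win
9   342       187    mac
0   419       157    win
6   474       147    web
filter rows where device in ['win', 'web']:
      n  duration device
12  409       562    win
14  318       535    web
3   376       475    win
8   447       406    win
2   250       353    win
5   147       335    win
11   49       320    web
7    26       288    web
13   77       271    web
10  142       193    win
0   419       157    win
6   474       147    web
add column n_minus_duration = t['n'] - t['duration']:
      n  duration device  n_minus_duration
12  409       562    win              -153
14  318       535    web              -217
3   376       475    win               -99
8   447       406    win                41
2   250       353    win              -103
5   147       335    win              -188
11   49       320    web              -271
7    26       288    web              -262
13   77       271    web              -194
10  142       193    win               -51
0   419       157    win               262
6   474       147    web               327
The value at position 11, column 'n_minus_duration' is 327.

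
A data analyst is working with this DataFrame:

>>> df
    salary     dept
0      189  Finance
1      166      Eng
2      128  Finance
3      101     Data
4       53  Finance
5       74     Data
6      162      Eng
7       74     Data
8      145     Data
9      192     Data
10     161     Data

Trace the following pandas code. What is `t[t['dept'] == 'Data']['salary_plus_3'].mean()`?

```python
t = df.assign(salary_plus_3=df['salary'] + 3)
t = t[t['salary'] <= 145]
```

add column salary_plus_3 = df['salary'] + 3:
    salary     dept  salary_plus_3
0      189  Finance            192
1      166      Eng            169
2      128  Finance            131
3      101     Data            104
4       53  Finance             56
5       74     Data             77
6      162      Eng            165
7       74     Data             77
8      145     Data            148
9      192     Data            195
10     161     Data            164
filter rows where salary <= 145:
   salary     dept  salary_plus_3
2     128  Finance            131
3     101     Data            104
4      53  Finance             56
5      74     Data             77
7      74     Data             77
8     145     Data            148
filter rows where dept == 'Data':
   salary  dept  salary_plus_3
3     101  Data            104
5      74  Data             77
7      74  Data             77
8     145  Data            148
Taking the mean of column 'salary_plus_3' gives 101.5.

101.5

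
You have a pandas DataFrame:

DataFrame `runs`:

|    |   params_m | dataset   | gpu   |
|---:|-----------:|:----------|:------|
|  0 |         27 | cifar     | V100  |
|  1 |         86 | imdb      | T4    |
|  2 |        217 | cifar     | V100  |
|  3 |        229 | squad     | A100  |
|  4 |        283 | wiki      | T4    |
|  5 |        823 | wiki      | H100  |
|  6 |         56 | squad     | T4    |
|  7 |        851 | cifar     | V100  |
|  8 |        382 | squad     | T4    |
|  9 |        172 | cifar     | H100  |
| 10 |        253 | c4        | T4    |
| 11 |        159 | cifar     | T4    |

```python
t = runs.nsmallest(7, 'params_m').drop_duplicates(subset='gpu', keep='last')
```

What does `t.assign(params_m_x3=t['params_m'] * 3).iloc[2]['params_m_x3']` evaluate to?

651

take 7 rows with smallest params_m:
    params_m dataset   gpu
0         27   cifar  V100
6         56   squad    T4
1         86    imdb    T4
11       159   cifar    T4
9        172   cifar  H100
2        217   cifar  V100
3        229   squad  A100
drop duplicate gpu (keep=last):
    params_m dataset   gpu
11       159   cifar    T4
9        172   cifar  H100
2        217   cifar  V100
3        229   squad  A100
add column params_m_x3 = t['params_m'] * 3:
    params_m dataset   gpu  params_m_x3
11       159   cifar    T4          477
9        172   cifar  H100          516
2        217   cifar  V100          651
3        229   squad  A100          687
The value at position 2, column 'params_m_x3' is 651.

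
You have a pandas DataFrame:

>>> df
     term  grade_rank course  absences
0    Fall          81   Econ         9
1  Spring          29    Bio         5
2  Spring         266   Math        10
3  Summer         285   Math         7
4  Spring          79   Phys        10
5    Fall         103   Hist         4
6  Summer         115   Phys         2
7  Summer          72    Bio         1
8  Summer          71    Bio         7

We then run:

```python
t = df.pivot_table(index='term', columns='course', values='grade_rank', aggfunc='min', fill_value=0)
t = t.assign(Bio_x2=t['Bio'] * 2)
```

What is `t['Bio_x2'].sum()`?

pivot: rows=term, cols=course, min(grade_rank):
course  Bio  Econ  Hist  Math  Phys
term                               
Fall      0    81   103     0     0
Spring   29     0     0   266    79
Summer   71     0     0   285   115
add column Bio_x2 = t['Bio'] * 2:
course  Bio  Econ  Hist  Math  Phys  Bio_x2
term                                       
Fall      0    81   103     0     0       0
Spring   29     0     0   266    79      58
Summer   71     0     0   285   115     142
Taking the sum of column 'Bio_x2' gives 200.

200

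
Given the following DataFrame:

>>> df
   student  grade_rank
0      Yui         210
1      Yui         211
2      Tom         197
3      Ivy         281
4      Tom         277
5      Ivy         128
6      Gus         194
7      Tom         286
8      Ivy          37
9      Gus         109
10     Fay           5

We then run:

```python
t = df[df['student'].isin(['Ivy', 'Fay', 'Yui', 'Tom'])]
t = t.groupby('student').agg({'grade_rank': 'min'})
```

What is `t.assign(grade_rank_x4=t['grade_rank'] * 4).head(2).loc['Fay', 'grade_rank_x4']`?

filter rows where student in ['Ivy', 'Fay', 'Yui', 'Tom']:
   student  grade_rank
0      Yui         210
1      Yui         211
2      Tom         197
3      Ivy         281
4      Tom         277
5      Ivy         128
7      Tom         286
8      Ivy          37
10     Fay           5
group by student, min of grade_rank:
         grade_rank
student            
Fay               5
Ivy              37
Tom             197
Yui             210
add column grade_rank_x4 = t['grade_rank'] * 4:
         grade_rank  grade_rank_x4
student                           
Fay               5             20
Ivy              37            148
Tom             197            788
Yui             210            840
take first 2 rows:
         grade_rank  grade_rank_x4
student                           
Fay               5             20
Ivy              37            148
Taking the value at row 'Fay', column 'grade_rank_x4' gives 20.

20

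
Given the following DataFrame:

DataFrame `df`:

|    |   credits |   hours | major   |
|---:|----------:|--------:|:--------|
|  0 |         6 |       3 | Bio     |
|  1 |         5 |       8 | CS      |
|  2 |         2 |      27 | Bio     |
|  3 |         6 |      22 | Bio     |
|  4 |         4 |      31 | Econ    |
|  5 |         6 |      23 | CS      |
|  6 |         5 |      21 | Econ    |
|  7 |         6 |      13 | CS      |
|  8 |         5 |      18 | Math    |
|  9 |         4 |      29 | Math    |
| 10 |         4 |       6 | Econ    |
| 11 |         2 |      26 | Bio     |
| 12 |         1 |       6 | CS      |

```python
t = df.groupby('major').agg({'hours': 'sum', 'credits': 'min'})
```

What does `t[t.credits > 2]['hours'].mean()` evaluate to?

group by major: sum(hours), min(credits):
       hours  credits
major                
Bio       78        2
CS        50        1
Econ      58        4
Math      47        4
filter rows where credits > 2:
       hours  credits
major                
Econ      58        4
Math      47        4

52.5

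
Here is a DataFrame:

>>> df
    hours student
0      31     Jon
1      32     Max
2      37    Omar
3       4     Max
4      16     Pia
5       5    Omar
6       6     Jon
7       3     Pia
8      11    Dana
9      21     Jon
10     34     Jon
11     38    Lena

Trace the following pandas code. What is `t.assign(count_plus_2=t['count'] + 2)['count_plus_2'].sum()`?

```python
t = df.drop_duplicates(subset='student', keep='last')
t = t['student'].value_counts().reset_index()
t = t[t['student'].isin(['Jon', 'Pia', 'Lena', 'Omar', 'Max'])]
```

15

drop duplicate student (keep=last):
    hours student
3       4     Max
5       5    Omar
7       3     Pia
8      11    Dana
10     34     Jon
11     38    Lena
value_counts of student:
student
Max     1
Omar    1
Pia     1
Dana    1
Jon     1
Lena    1
Name: count, dtype: int64
reset_index():
  student  count
0     Max      1
1    Omar      1
2     Pia      1
3    Dana      1
4     Jon      1
5    Lena      1
filter rows where student in ['Jon', 'Pia', 'Lena', 'Omar', 'Max']:
  student  count
0     Max      1
1    Omar      1
2     Pia      1
4     Jon      1
5    Lena      1
add column count_plus_2 = t['count'] + 2:
  student  count  count_plus_2
0     Max      1             3
1    Omar      1             3
2     Pia      1             3
4     Jon      1             3
5    Lena      1             3
So sum() = 15.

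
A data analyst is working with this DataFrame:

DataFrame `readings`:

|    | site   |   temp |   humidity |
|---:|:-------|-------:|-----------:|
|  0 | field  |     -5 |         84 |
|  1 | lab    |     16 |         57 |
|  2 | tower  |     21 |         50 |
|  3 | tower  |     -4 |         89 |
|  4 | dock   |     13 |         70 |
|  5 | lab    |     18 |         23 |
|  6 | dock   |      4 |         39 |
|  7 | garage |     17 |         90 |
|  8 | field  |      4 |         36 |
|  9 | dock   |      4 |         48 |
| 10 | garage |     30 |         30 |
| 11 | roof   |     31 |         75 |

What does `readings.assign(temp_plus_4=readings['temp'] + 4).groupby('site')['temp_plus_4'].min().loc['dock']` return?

add column temp_plus_4 = readings['temp'] + 4:
      site  temp  humidity  temp_plus_4
0    field    -5        84           -1
1      lab    16        57           20
2    tower    21        50           25
3    tower    -4        89            0
4     dock    13        70           17
5      lab    18        23           22
6     dock     4        39            8
7   garage    17        90           21
8    field     4        36            8
9     dock     4        48            8
10  garage    30        30           34
11    roof    31        75           35
group by site, min of temp_plus_4:
site
dock       8
field     -1
garage    21
lab       20
roof      35
tower      0
Name: temp_plus_4, dtype: int64

8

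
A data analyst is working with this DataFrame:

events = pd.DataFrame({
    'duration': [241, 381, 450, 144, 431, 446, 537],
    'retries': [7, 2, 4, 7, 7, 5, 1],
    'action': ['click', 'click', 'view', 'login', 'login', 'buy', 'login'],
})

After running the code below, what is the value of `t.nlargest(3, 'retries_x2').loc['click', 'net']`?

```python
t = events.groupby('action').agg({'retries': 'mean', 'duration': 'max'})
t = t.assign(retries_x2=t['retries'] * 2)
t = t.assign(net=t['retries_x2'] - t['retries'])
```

4.5

group by action: mean(retries), max(duration):
        retries  duration
action                   
buy         5.0       446
click       4.5       381
login       5.0       537
view        4.0       450
add column retries_x2 = t['retries'] * 2:
        retries  duration  retries_x2
action                               
buy         5.0       446        10.0
click       4.5       381         9.0
login       5.0       537        10.0
view        4.0       450         8.0
add column net = t['retries_x2'] - t['retries']:
        retries  duration  retries_x2  net
action                                    
buy         5.0       446        10.0  5.0
click       4.5       381         9.0  4.5
login       5.0       537        10.0  5.0
view        4.0       450         8.0  4.0
take 3 rows with largest retries_x2:
        retries  duration  retries_x2  net
action                                    
buy         5.0       446        10.0  5.0
login       5.0       537        10.0  5.0
click       4.5       381         9.0  4.5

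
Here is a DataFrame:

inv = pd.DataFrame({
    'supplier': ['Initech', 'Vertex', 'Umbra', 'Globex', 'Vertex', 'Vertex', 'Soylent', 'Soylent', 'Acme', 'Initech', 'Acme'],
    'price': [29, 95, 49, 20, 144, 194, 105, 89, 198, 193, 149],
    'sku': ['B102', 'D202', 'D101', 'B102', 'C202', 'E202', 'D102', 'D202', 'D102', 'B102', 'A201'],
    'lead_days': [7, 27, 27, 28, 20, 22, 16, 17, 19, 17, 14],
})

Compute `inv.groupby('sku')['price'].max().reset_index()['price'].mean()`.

146.0

group by sku, max of price:
sku
A201    149
B102    193
C202    144
D101     49
D102    198
D202     95
E202    194
Name: price, dtype: int64
reset_index():
    sku  price
0  A201    149
1  B102    193
2  C202    144
3  D101     49
4  D102    198
5  D202     95
6  E202    194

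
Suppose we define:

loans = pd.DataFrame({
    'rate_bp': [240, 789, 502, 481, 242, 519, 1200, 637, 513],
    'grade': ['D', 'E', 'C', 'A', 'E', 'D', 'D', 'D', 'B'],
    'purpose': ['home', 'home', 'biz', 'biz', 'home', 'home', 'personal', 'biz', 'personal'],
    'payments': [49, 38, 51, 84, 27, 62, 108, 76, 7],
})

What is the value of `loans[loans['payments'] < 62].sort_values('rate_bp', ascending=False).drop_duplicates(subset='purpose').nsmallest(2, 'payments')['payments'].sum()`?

filter rows where payments < 62:
   rate_bp grade   purpose  payments
0      240     D      home        49
1      789     E      home        38
2      502     C       biz        51
4      242     E      home        27
8      513     B  personal         7
sort by rate_bp descending:
   rate_bp grade   purpose  payments
1      789     E      home        38
8      513     B  personal         7
2      502     C       biz        51
4      242     E      home        27
0      240     D      home        49
drop duplicate purpose (keep=first):
   rate_bp grade   purpose  payments
1      789     E      home        38
8      513     B  personal         7
2      502     C       biz        51
take 2 rows with smallest payments:
   rate_bp grade   purpose  payments
8      513     B  personal         7
1      789     E      home        38
Taking the sum of column 'payments' gives 45.

45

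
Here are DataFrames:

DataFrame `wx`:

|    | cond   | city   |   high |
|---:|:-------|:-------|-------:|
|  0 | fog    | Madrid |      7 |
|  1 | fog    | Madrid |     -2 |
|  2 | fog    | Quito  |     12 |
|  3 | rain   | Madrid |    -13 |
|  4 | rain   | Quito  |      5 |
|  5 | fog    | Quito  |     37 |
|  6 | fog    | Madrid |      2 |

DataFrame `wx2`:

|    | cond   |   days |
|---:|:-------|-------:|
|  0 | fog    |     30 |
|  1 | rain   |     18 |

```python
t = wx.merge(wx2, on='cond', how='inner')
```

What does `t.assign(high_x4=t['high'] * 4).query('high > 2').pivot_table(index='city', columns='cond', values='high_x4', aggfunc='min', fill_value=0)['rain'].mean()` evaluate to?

10.0

merge on 'cond' (how='inner') → 7 rows:
   cond    city  high  days
0   fog  Madrid     7    30
1   fog  Madrid    -2    30
2   fog   Quito    12    30
3  rain  Madrid   -13    18
4  rain   Quito     5    18
5   fog   Quito    37    30
6   fog  Madrid     2    30
add column high_x4 = t['high'] * 4:
   cond    city  high  days  high_x4
0   fog  Madrid     7    30       28
1   fog  Madrid    -2    30       -8
2   fog   Quito    12    30       48
3  rain  Madrid   -13    18      -52
4  rain   Quito     5    18       20
5   fog   Quito    37    30      148
6   fog  Madrid     2    30        8
filter rows where high > 2:
   cond    city  high  days  high_x4
0   fog  Madrid     7    30       28
2   fog   Quito    12    30       48
4  rain   Quito     5    18       20
5   fog   Quito    37    30      148
pivot: rows=city, cols=cond, min(high_x4):
cond    fog  rain
city             
Madrid   28     0
Quito    48    20
Reading off the mean of column 'rain', we get 10.0.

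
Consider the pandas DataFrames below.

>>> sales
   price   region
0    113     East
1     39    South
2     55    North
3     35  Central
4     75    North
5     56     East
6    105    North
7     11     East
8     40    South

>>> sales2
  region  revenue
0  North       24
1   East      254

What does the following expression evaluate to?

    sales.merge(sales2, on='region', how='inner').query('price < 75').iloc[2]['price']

11

merge on 'region' (how='inner') → 6 rows:
   price region  revenue
0    113   East      254
1     55  North       24
2     75  North       24
3     56   East      254
4    105  North       24
5     11   East      254
filter rows where price < 75:
   price region  revenue
1     55  North       24
3     56   East      254
5     11   East      254
The value at position 2, column 'price' is 11.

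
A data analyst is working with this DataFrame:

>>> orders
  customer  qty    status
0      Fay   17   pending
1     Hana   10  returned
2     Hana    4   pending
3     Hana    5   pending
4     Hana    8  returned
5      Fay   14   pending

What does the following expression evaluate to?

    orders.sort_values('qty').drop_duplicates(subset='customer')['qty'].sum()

sort by qty:
  customer  qty    status
2     Hana    4   pending
3     Hana    5   pending
4     Hana    8  returned
1     Hana   10  returned
5      Fay   14   pending
0      Fay   17   pending
drop duplicate customer (keep=first):
  customer  qty   status
2     Hana    4  pending
5      Fay   14  pending

18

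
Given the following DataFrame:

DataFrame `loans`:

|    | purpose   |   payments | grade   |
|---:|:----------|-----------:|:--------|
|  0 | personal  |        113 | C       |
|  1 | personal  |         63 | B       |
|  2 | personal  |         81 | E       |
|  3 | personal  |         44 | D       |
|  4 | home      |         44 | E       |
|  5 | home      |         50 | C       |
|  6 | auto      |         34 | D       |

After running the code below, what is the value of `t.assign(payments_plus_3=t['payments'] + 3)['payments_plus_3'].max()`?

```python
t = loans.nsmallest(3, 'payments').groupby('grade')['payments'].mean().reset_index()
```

47.0

take 3 rows with smallest payments:
    purpose  payments grade
6      auto        34     D
3  personal        44     D
4      home        44     E
group by grade, mean of payments:
grade
D    39.0
E    44.0
Name: payments, dtype: float64
reset_index():
  grade  payments
0     D      39.0
1     E      44.0
add column payments_plus_3 = t['payments'] + 3:
  grade  payments  payments_plus_3
0     D      39.0             42.0
1     E      44.0             47.0
Reading off the max of column 'payments_plus_3', we get 47.0.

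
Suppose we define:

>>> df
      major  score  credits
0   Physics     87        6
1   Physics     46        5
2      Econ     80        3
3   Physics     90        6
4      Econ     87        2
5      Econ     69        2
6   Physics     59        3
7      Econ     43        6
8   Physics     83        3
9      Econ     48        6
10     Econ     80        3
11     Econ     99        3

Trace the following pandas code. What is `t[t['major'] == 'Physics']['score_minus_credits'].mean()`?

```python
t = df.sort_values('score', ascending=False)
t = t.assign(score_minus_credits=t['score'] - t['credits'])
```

sort by score descending:
      major  score  credits
11     Econ     99        3
3   Physics     90        6
0   Physics     87        6
4      Econ     87        2
8   Physics     83        3
2      Econ     80        3
10     Econ     80        3
5      Econ     69        2
6   Physics     59        3
9      Econ     48        6
1   Physics     46        5
7      Econ     43        6
add column score_minus_credits = t['score'] - t['credits']:
      major  score  credits  score_minus_credits
11     Econ     99        3                   96
3   Physics     90        6                   84
0   Physics     87        6                   81
4      Econ     87        2                   85
8   Physics     83        3                   80
2      Econ     80        3                   77
10     Econ     80        3                   77
5      Econ     69        2                   67
6   Physics     59        3                   56
9      Econ     48        6                   42
1   Physics     46        5                   41
7      Econ     43        6                   37
filter rows where major == 'Physics':
     major  score  credits  score_minus_credits
3  Physics     90        6                   84
0  Physics     87        6                   81
8  Physics     83        3                   80
6  Physics     59        3                   56
1  Physics     46        5                   41
So mean() = 68.4.

68.4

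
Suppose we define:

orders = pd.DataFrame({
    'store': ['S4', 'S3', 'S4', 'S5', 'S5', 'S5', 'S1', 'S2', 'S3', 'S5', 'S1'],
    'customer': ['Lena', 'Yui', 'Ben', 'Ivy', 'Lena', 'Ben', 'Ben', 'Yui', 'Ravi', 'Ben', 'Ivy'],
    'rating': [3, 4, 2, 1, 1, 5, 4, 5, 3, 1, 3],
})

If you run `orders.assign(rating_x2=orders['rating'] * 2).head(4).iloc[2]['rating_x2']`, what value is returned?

add column rating_x2 = orders['rating'] * 2:
   store customer  rating  rating_x2
0     S4     Lena       3          6
1     S3      Yui       4          8
2     S4      Ben       2          4
3     S5      Ivy       1          2
4     S5     Lena       1          2
5     S5      Ben       5         10
6     S1      Ben       4          8
7     S2      Yui       5         10
8     S3     Ravi       3          6
9     S5      Ben       1          2
10    S1      Ivy       3          6
take first 4 rows:
  store customer  rating  rating_x2
0    S4     Lena       3          6
1    S3      Yui       4          8
2    S4      Ben       2          4
3    S5      Ivy       1          2
Taking the value at position 2, column 'rating_x2' gives 4.

4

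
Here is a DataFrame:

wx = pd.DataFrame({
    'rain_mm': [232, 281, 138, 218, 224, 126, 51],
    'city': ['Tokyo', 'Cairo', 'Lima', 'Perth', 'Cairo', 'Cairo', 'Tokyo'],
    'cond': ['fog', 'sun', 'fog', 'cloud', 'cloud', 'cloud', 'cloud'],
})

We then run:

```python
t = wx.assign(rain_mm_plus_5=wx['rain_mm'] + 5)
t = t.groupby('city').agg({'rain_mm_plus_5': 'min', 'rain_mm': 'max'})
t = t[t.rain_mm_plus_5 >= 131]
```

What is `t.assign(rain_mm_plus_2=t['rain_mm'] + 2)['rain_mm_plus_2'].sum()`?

add column rain_mm_plus_5 = wx['rain_mm'] + 5:
   rain_mm   city   cond  rain_mm_plus_5
0      232  Tokyo    fog             237
1      281  Cairo    sun             286
2      138   Lima    fog             143
3      218  Perth  cloud             223
4      224  Cairo  cloud             229
5      126  Cairo  cloud             131
6       51  Tokyo  cloud              56
group by city: min(rain_mm_plus_5), max(rain_mm):
       rain_mm_plus_5  rain_mm
city                          
Cairo             131      281
Lima              143      138
Perth             223      218
Tokyo              56      232
filter rows where rain_mm_plus_5 >= 131:
       rain_mm_plus_5  rain_mm
city                          
Cairo             131      281
Lima              143      138
Perth             223      218
add column rain_mm_plus_2 = t['rain_mm'] + 2:
       rain_mm_plus_5  rain_mm  rain_mm_plus_2
city                                          
Cairo             131      281             283
Lima              143      138             140
Perth             223      218             220
Finally, sum of column 'rain_mm_plus_2' = 643.

643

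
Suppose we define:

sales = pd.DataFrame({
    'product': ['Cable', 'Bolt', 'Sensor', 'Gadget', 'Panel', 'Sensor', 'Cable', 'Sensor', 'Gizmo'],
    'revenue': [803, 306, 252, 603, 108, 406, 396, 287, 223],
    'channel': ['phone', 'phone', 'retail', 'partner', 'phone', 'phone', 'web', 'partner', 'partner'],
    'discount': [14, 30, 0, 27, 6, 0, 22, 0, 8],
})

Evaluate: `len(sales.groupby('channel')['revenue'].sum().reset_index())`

group by channel, sum of revenue:
channel
partner    1113
phone      1623
retail      252
web         396
Name: revenue, dtype: int64
reset_index():
   channel  revenue
0  partner     1113
1    phone     1623
2   retail      252
3      web      396
Finally, number of rows = 4.

4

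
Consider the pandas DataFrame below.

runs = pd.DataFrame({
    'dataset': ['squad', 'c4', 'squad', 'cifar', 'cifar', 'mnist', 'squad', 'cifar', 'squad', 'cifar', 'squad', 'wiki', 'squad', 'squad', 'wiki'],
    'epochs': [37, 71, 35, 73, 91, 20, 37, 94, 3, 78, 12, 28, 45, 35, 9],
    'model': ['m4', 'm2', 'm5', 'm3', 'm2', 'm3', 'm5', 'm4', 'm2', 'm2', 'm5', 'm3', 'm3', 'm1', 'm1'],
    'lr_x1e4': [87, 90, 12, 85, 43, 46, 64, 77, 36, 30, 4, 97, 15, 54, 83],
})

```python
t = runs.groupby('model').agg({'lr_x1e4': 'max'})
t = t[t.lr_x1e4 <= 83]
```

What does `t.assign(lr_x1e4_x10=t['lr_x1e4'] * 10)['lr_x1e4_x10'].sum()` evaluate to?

group by model, max of lr_x1e4:
       lr_x1e4
model         
m1          83
m2          90
m3          97
m4          87
m5          64
filter rows where lr_x1e4 <= 83:
       lr_x1e4
model         
m1          83
m5          64
add column lr_x1e4_x10 = t['lr_x1e4'] * 10:
       lr_x1e4  lr_x1e4_x10
model                      
m1          83          830
m5          64          640

1470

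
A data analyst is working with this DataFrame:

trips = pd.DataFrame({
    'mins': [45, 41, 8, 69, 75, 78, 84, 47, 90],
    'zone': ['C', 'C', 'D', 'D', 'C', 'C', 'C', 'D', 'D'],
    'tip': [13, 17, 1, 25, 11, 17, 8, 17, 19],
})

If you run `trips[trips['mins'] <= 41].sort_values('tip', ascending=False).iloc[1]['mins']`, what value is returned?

8

filter rows where mins <= 41:
   mins zone  tip
1    41    C   17
2     8    D    1
sort by tip descending:
   mins zone  tip
1    41    C   17
2     8    D    1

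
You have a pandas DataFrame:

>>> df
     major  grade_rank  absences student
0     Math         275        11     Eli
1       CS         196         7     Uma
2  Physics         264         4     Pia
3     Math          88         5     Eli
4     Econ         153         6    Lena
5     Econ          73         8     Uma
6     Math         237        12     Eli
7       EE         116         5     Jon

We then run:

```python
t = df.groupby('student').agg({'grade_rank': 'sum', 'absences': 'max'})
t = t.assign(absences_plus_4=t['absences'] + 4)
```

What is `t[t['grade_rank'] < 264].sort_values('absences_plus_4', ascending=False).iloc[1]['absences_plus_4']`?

9

group by student: sum(grade_rank), max(absences):
         grade_rank  absences
student                      
Eli             600        12
Jon             116         5
Lena            153         6
Pia             264         4
Uma             269         8
add column absences_plus_4 = t['absences'] + 4:
         grade_rank  absences  absences_plus_4
student                                       
Eli             600        12               16
Jon             116         5                9
Lena            153         6               10
Pia             264         4                8
Uma             269         8               12
filter rows where grade_rank < 264:
         grade_rank  absences  absences_plus_4
student                                       
Jon             116         5                9
Lena            153         6               10
sort by absences_plus_4 descending:
         grade_rank  absences  absences_plus_4
student                                       
Lena            153         6               10
Jon             116         5                9
Finally, value at position 1, column 'absences_plus_4' = 9.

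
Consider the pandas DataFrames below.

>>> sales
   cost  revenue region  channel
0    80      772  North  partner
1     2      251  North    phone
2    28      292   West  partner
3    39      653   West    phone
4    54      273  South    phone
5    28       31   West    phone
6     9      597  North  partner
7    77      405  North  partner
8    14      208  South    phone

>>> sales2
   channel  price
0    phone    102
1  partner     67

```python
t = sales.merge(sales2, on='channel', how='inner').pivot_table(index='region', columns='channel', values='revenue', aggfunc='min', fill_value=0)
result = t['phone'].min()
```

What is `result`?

31

merge on 'channel' (how='inner') → 9 rows:
   cost  revenue region  channel  price
0    80      772  North  partner     67
1     2      251  North    phone    102
2    28      292   West  partner     67
3    39      653   West    phone    102
4    54      273  South    phone    102
5    28       31   West    phone    102
6     9      597  North  partner     67
7    77      405  North  partner     67
8    14      208  South    phone    102
pivot: rows=region, cols=channel, min(revenue):
channel  partner  phone
region                 
North        405    251
South          0    208
West         292     31
So min() = 31.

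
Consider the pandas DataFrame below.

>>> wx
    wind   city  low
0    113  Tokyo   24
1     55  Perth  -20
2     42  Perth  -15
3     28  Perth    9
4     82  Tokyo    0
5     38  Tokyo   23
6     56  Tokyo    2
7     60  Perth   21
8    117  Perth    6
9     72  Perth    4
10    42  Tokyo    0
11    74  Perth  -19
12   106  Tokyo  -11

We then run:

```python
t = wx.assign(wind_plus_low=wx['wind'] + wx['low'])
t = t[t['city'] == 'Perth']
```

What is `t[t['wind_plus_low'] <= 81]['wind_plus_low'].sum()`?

add column wind_plus_low = wx['wind'] + wx['low']:
    wind   city  low  wind_plus_low
0    113  Tokyo   24            137
1     55  Perth  -20             35
2     42  Perth  -15             27
3     28  Perth    9             37
4     82  Tokyo    0             82
5     38  Tokyo   23             61
6     56  Tokyo    2             58
7     60  Perth   21             81
8    117  Perth    6            123
9     72  Perth    4             76
10    42  Tokyo    0             42
11    74  Perth  -19             55
12   106  Tokyo  -11             95
filter rows where city == 'Perth':
    wind   city  low  wind_plus_low
1     55  Perth  -20             35
2     42  Perth  -15             27
3     28  Perth    9             37
7     60  Perth   21             81
8    117  Perth    6            123
9     72  Perth    4             76
11    74  Perth  -19             55
filter rows where wind_plus_low <= 81:
    wind   city  low  wind_plus_low
1     55  Perth  -20             35
2     42  Perth  -15             27
3     28  Perth    9             37
7     60  Perth   21             81
9     72  Perth    4             76
11    74  Perth  -19             55
Finally, sum of column 'wind_plus_low' = 311.

311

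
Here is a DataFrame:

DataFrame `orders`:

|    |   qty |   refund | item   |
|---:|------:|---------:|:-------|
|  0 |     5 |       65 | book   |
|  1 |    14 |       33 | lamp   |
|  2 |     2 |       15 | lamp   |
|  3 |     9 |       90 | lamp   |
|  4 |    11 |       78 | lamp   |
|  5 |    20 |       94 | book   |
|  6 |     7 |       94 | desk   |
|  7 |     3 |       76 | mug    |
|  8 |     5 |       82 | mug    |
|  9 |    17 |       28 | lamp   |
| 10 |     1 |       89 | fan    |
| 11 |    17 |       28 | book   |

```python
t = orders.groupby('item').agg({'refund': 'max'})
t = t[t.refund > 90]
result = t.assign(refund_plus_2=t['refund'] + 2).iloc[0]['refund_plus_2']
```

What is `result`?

group by item, max of refund:
      refund
item        
book      94
desk      94
fan       89
lamp      90
mug       82
filter rows where refund > 90:
      refund
item        
book      94
desk      94
add column refund_plus_2 = t['refund'] + 2:
      refund  refund_plus_2
item                       
book      94             96
desk      94             96
Reading off the value at position 0, column 'refund_plus_2', we get 96.

96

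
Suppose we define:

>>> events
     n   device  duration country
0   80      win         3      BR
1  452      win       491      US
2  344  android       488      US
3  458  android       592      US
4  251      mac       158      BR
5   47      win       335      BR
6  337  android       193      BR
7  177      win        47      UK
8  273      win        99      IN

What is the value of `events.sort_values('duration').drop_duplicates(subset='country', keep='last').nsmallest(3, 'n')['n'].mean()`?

165.666666667

sort by duration:
     n   device  duration country
0   80      win         3      BR
7  177      win        47      UK
8  273      win        99      IN
4  251      mac       158      BR
6  337  android       193      BR
5   47      win       335      BR
2  344  android       488      US
1  452      win       491      US
3  458  android       592      US
drop duplicate country (keep=last):
     n   device  duration country
7  177      win        47      UK
8  273      win        99      IN
5   47      win       335      BR
3  458  android       592      US
take 3 rows with smallest n:
     n device  duration country
5   47    win       335      BR
7  177    win        47      UK
8  273    win        99      IN
Then the mean of column 'n': 165.666666667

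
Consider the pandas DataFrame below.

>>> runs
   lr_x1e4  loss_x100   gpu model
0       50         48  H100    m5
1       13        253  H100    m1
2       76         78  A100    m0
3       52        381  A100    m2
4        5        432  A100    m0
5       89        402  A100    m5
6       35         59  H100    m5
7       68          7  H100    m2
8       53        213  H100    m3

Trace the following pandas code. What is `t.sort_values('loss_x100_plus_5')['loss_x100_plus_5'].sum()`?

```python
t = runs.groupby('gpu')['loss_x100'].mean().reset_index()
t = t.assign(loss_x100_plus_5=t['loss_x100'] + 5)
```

group by gpu, mean of loss_x100:
gpu
A100    323.25
H100    116.00
Name: loss_x100, dtype: float64
reset_index():
    gpu  loss_x100
0  A100     323.25
1  H100     116.00
add column loss_x100_plus_5 = t['loss_x100'] + 5:
    gpu  loss_x100  loss_x100_plus_5
0  A100     323.25            328.25
1  H100     116.00            121.00
sort by loss_x100_plus_5:
    gpu  loss_x100  loss_x100_plus_5
1  H100     116.00            121.00
0  A100     323.25            328.25
Taking the sum of column 'loss_x100_plus_5' gives 449.25.

449.25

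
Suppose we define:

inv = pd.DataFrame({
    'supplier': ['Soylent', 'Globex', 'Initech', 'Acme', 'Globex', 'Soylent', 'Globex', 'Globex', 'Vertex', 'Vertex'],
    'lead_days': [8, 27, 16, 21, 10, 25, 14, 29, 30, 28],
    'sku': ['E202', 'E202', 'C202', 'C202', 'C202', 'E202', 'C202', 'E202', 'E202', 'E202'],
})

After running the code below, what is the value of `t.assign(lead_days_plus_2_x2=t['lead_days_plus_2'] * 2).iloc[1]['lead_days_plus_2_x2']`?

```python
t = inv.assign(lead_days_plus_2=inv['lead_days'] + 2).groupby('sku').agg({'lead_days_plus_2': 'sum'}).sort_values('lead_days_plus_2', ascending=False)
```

138

add column lead_days_plus_2 = inv['lead_days'] + 2:
  supplier  lead_days   sku  lead_days_plus_2
0  Soylent          8  E202                10
1   Globex         27  E202                29
2  Initech         16  C202                18
3     Acme         21  C202                23
4   Globex         10  C202                12
5  Soylent         25  E202                27
6   Globex         14  C202                16
7   Globex         29  E202                31
8   Vertex         30  E202                32
9   Vertex         28  E202                30
group by sku, sum of lead_days_plus_2:
      lead_days_plus_2
sku                   
C202                69
E202               159
sort by lead_days_plus_2 descending:
      lead_days_plus_2
sku                   
E202               159
C202                69
add column lead_days_plus_2_x2 = t['lead_days_plus_2'] * 2:
      lead_days_plus_2  lead_days_plus_2_x2
sku                                        
E202               159                  318
C202                69                  138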